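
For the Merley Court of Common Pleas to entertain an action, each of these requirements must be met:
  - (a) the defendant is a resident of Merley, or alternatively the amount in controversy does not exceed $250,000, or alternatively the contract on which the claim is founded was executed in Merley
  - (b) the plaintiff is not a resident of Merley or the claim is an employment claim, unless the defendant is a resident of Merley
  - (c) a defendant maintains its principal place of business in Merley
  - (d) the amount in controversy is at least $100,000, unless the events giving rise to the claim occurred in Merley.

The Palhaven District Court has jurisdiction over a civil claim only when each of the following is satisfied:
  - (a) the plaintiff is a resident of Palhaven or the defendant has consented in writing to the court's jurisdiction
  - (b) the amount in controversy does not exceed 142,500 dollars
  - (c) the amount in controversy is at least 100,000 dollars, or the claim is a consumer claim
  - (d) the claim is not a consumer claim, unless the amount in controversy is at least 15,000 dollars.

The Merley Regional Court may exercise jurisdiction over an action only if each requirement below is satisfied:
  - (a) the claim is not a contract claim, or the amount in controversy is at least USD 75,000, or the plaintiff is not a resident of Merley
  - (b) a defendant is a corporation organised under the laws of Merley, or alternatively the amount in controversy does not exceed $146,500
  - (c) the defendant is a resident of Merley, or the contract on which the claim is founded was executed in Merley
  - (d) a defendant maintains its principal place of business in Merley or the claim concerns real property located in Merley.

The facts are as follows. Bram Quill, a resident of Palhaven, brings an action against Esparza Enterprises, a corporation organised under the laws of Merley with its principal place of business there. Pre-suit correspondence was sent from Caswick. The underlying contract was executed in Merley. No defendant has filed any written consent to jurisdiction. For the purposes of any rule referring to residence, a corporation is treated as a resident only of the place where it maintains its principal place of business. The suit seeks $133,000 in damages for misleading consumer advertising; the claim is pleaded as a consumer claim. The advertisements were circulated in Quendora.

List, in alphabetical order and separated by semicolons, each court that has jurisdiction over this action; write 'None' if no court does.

The Merley Court of Common Pleas:
  (a) The defendant resides in Merley, which satisfies one of the alternatives. Satisfied.
  (b) The plaintiff resides in Palhaven, which is not Merley, which satisfies one of the alternatives. Satisfied.
  (c) Esparza Enterprises has its principal place of business in Merley. Condition met.
  (d) The amount in controversy is USD 133,000, which meets the 100,000 dollars floor. Condition met.
  → All conditions met; jurisdiction exists.
The Palhaven District Court:
  (a) The plaintiff resides in Palhaven, which satisfies one of the alternatives. Condition met.
  (b) The amount in controversy is 133,000 dollars, within the USD 142,500 ceiling. Satisfied.
  (c) The amount in controversy is $133,000, which meets the USD 100,000 floor, which satisfies one of the alternatives. Satisfied.
  (d) The claim is a consumer claim. But the amount in controversy is USD 133,000, which meets the $15,000 floor, and the 'unless' clause therefore excuses the requirement. Satisfied.
  → All conditions met; jurisdiction exists.
The Merley Regional Court:
  (a) The claim is a consumer claim, not a contract claim, so this disjunct is met. Satisfied.
  (b) Esparza Enterprises is organised under the laws of Merley, so this disjunct is met. Satisfied.
  (c) The defendant resides in Merley, which satisfies one of the alternatives. Condition met.
  (d) Esparza Enterprises has its principal place of business in Merley, so this disjunct is met. Condition met.
  → All conditions met; jurisdiction exists.

the Merley Court of Common Pleas; the Merley Regional Court; the Palhaven District Court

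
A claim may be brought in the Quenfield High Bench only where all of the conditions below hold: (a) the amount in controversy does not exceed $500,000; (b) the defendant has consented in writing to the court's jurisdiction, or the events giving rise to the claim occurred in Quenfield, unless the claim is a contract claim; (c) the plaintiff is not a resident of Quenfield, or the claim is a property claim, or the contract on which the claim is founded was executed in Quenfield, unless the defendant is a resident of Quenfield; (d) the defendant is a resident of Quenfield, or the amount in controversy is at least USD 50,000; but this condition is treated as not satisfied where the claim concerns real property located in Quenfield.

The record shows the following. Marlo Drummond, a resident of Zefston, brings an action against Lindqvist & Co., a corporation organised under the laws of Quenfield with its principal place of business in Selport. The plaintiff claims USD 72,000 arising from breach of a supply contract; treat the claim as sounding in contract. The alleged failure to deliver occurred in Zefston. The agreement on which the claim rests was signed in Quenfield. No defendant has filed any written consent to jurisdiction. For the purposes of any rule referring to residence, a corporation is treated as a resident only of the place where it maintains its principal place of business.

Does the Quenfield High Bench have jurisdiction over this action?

Yes

The Quenfield High Bench:
  (a) The amount in controversy is $72,000, within the $500,000 ceiling. Satisfied.
  (b) No such written consent has been filed; the operative events occurred in Zefston, not Quenfield — none of the alternatives is met. However, the claim is a contract claim, so the 'unless' proviso supplies this condition. Satisfied.
  (c) The plaintiff resides in Zefston, which is not Quenfield, so one alternative holds. Satisfied.
  (d) The amount in controversy is USD 72,000, which meets the USD 50,000 floor, so one alternative holds. And the carve-out is inapplicable — the claim does not concern real property. Satisfied.
  → Every requirement is satisfied — jurisdiction.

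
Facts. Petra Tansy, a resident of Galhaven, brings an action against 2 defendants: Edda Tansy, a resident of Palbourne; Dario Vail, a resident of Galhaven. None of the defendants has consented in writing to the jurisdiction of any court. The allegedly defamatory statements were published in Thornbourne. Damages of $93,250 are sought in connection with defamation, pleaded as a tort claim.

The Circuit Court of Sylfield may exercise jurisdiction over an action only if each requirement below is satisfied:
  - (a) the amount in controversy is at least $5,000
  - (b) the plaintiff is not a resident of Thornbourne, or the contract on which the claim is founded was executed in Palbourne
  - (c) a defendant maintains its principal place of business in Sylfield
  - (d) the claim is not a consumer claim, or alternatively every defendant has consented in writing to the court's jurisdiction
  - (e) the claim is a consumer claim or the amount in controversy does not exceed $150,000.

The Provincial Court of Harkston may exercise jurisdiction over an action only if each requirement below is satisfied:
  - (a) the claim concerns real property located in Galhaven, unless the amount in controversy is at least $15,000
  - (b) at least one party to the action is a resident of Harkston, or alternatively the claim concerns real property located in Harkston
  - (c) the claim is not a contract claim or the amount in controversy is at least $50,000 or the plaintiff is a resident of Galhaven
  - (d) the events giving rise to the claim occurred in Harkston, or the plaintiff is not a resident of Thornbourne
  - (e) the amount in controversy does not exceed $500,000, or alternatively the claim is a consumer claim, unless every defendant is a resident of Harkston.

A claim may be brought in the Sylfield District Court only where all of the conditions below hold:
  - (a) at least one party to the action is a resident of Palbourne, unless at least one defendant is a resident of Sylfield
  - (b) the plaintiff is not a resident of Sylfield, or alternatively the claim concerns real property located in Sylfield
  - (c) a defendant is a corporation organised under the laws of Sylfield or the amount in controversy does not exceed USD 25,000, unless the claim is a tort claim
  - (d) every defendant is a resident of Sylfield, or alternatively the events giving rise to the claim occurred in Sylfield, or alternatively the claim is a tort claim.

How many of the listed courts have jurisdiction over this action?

The Circuit Court of Sylfield:
  (a) The amount in controversy is USD 93,250, which meets the USD 5,000 floor. Condition met.
  (b) The plaintiff resides in Galhaven, which is not Thornbourne, which satisfies one of the alternatives. Condition met.
  (c) No defendant is a corporation. Fails.
  (d) The claim is a tort claim, not a consumer claim, which satisfies one of the alternatives. Condition met.
  (e) The amount in controversy is 93,250 dollars, within the 150,000 dollars ceiling, which satisfies one of the alternatives. Condition met.
  → Not every requirement is met — no jurisdiction.
The Provincial Court of Harkston:
  (a) The claim does not concern real property. But the amount in controversy is $93,250, which meets the 15,000 dollars floor, and the 'unless' clause therefore excuses the requirement. Met.
  (b) No party resides in Harkston; the claim does not concern real property — none of the alternatives is met. Condition not met.
  (c) The claim is a tort claim, not a contract claim, so one alternative holds. Condition met.
  (d) The plaintiff resides in Galhaven, which is not Thornbourne, which satisfies one of the alternatives. Condition met.
  (e) The amount in controversy is $93,250, within the $500,000 ceiling, so this disjunct is met. Condition met.
  → At least one condition fails; no jurisdiction.
The Sylfield District Court:
  (a) Edda Tansy resides in Palbourne. Met.
  (b) The plaintiff resides in Galhaven, which is not Sylfield, which satisfies one of the alternatives. Met.
  (c) No defendant is a corporation; the amount in controversy is 93,250 dollars, above the 25,000 dollars ceiling — every alternative fails. The proviso rescues it, though: the claim is a tort claim. Condition met.
  (d) The claim is a tort claim — that alternative is enough. Condition met.
  → Every requirement is satisfied — jurisdiction.
Courts with jurisdiction: the Sylfield District Court — 1 in total.

1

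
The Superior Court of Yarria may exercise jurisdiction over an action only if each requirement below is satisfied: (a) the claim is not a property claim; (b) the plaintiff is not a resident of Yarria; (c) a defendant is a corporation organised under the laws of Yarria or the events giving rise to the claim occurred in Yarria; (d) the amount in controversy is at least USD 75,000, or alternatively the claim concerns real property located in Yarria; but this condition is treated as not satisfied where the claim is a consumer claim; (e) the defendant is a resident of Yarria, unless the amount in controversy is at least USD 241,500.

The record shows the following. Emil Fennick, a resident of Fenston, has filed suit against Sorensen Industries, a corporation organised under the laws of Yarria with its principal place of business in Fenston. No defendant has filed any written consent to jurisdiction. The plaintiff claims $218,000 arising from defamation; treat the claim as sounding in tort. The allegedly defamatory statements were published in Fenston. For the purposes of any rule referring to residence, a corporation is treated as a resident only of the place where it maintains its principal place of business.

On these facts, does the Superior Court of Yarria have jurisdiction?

No

The Superior Court of Yarria:
  (a) The claim is a tort claim, not a property claim. Condition met.
  (b) The plaintiff resides in Fenston, which is not Yarria. Satisfied.
  (c) Sorensen Industries is organised under the laws of Yarria, so this disjunct is met. Satisfied.
  (d) The amount in controversy is 218,000 dollars, which meets the 75,000 dollars floor — that alternative is enough. The exception is not triggered, since the claim is a tort claim, not a consumer claim. Met.
  (e) The defendant resides in Fenston, not Yarria. The proviso offers no rescue either, since the amount in controversy is USD 218,000, below the 241,500 dollars floor. Condition not met.
  → Not every requirement is met — no jurisdiction.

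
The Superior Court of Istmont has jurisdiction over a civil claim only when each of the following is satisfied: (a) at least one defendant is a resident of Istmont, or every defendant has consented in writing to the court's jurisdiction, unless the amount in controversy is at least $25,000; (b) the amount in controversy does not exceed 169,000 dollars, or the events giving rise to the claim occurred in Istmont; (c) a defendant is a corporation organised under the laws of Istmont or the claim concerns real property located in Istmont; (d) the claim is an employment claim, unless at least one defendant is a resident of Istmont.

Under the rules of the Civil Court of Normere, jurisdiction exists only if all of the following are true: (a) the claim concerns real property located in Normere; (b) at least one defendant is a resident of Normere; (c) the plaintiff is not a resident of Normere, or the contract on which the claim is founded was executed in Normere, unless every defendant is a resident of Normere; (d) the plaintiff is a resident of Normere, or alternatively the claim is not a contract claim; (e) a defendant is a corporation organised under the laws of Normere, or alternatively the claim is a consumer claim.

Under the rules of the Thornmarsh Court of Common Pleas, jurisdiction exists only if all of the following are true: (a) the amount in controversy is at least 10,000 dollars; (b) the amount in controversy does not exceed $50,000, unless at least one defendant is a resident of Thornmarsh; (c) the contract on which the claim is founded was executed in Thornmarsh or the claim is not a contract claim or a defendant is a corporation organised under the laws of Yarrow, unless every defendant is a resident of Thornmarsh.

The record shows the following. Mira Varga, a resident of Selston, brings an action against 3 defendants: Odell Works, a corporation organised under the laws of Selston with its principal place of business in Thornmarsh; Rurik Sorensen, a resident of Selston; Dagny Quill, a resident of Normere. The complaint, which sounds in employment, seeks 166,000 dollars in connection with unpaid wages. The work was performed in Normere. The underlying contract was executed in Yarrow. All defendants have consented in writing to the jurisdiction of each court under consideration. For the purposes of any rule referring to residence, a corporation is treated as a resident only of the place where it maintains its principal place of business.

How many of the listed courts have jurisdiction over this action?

1

The Superior Court of Istmont:
  (a) Every defendant has filed written consent, so this disjunct is met. Satisfied.
  (b) The amount in controversy is 166,000 dollars, within the 169,000 dollars ceiling — that alternative is enough. Met.
  (c) The corporate defendant(s) are organised in Selston, not Istmont; the claim does not concern real property — every alternative fails. Not met.
  (d) The claim is an employment claim. Satisfied.
  → No jurisdiction.
The Civil Court of Normere:
  (a) The claim does not concern real property. Not satisfied.
  (b) Dagny Quill resides in Normere. Condition met.
  (c) The plaintiff resides in Selston, which is not Normere — that alternative is enough. Satisfied.
  (d) The claim is an employment claim, not a contract claim, so this disjunct is met. Met.
  (e) The corporate defendant(s) are organised in Selston, not Normere; the claim is an employment claim, not a consumer claim — every alternative fails. Not satisfied.
  → Not every requirement is met — no jurisdiction.
The Thornmarsh Court of Common Pleas:
  (a) The amount in controversy is USD 166,000, which meets the USD 10,000 floor. Met.
  (b) The amount in controversy is 166,000 dollars, above the $50,000 ceiling. However, Odell Works resides in Thornmarsh, so the 'unless' proviso supplies this condition. Satisfied.
  (c) The claim is an employment claim, not a contract claim, so this disjunct is met. Satisfied.
  → All conditions met; jurisdiction exists.
Courts with jurisdiction: the Thornmarsh Court of Common Pleas — 1 in total.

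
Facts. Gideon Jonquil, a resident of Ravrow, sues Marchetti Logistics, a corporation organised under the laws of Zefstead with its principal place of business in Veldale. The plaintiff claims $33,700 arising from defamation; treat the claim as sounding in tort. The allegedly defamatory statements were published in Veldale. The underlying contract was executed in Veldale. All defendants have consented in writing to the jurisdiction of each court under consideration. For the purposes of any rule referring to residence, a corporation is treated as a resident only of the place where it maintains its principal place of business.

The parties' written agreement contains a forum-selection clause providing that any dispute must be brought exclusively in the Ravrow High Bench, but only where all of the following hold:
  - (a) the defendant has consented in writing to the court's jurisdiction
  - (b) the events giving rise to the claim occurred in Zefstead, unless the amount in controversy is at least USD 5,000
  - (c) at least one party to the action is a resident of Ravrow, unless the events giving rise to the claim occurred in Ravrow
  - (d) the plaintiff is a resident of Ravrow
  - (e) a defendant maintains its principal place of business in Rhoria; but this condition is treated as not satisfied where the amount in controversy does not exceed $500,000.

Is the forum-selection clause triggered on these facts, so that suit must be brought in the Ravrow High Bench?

No

The Ravrow High Bench:
  (a) Every defendant has filed written consent. Met.
  (b) The operative events occurred in Veldale, not Zefstead. The proviso rescues it, though: the amount in controversy is $33,700, which meets the 5,000 dollars floor. Condition met.
  (c) Gideon Jonquil resides in Ravrow. Satisfied.
  (d) The plaintiff resides in Ravrow. Met.
  (e) The corporate defendant(s) have their principal place of business in Veldale, not Rhoria. Not satisfied.
  → The clause does not apply.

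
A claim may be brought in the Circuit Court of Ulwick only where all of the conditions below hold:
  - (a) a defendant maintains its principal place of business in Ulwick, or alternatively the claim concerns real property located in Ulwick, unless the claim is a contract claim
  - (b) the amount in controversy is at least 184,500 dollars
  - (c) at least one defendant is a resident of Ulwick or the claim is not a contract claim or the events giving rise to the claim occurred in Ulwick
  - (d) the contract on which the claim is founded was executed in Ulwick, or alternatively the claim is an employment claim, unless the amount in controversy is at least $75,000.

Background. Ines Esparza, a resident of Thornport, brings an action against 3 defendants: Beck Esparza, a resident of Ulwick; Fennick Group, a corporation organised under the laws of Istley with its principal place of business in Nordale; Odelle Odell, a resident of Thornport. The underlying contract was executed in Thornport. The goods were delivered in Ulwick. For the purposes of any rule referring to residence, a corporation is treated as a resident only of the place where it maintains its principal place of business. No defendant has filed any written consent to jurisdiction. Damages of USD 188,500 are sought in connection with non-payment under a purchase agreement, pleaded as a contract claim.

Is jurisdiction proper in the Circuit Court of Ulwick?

Yes

The Circuit Court of Ulwick:
  (a) The corporate defendant(s) have their principal place of business in Nordale, not Ulwick; the claim does not concern real property — none of the alternatives is met. But the claim is a contract claim, and the 'unless' clause therefore excuses the requirement. Met.
  (b) The amount in controversy is USD 188,500, which meets the USD 184,500 floor. Met.
  (c) Beck Esparza resides in Ulwick — that alternative is enough. Satisfied.
  (d) The contract was executed in Thornport, not Ulwick; the claim is a contract claim, not an employment claim — every alternative fails. The proviso rescues it, though: the amount in controversy is USD 188,500, which meets the USD 75,000 floor. Satisfied.
  → All conditions met; jurisdiction exists.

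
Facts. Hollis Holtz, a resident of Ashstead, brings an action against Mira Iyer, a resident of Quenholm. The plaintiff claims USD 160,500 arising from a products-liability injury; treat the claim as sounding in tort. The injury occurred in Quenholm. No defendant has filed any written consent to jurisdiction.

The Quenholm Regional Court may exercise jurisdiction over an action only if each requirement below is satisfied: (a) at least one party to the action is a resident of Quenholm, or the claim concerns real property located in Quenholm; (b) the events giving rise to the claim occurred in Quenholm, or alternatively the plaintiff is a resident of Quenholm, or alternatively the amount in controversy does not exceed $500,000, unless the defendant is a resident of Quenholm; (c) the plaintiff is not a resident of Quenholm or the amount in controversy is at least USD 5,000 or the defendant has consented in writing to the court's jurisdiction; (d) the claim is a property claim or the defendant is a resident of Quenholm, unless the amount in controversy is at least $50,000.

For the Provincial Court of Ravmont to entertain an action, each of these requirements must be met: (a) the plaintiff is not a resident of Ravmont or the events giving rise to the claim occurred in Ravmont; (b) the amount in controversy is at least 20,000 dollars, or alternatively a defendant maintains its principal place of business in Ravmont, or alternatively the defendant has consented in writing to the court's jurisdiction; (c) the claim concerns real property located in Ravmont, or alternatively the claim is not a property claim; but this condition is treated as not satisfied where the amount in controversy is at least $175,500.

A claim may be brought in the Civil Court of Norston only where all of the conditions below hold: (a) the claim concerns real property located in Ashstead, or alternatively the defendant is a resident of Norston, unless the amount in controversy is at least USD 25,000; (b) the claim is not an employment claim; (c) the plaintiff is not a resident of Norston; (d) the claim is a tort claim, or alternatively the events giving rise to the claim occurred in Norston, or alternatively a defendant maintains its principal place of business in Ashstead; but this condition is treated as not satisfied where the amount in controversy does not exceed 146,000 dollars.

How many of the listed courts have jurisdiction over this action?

3

The Quenholm Regional Court:
  (a) Mira Iyer resides in Quenholm, which satisfies one of the alternatives. Condition met.
  (b) The operative events occurred in Quenholm, so one alternative holds. Met.
  (c) The plaintiff resides in Ashstead, which is not Quenholm, so this disjunct is met. Condition met.
  (d) The defendant resides in Quenholm — that alternative is enough. Met.
  → Every requirement is satisfied — jurisdiction.
The Provincial Court of Ravmont:
  (a) The plaintiff resides in Ashstead, which is not Ravmont — that alternative is enough. Satisfied.
  (b) The amount in controversy is USD 160,500, which meets the $20,000 floor — that alternative is enough. Condition met.
  (c) The claim is a tort claim, not a property claim, so this disjunct is met. The exception is not triggered, since the amount in controversy is USD 160,500, below the USD 175,500 floor. Condition met.
  → Jurisdiction lies.
The Civil Court of Norston:
  (a) The claim does not concern real property; the defendant resides in Quenholm, not Norston — none of the alternatives is met. But the amount in controversy is $160,500, which meets the 25,000 dollars floor, and the 'unless' clause therefore excuses the requirement. Met.
  (b) The claim is a tort claim, not an employment claim. Satisfied.
  (c) The plaintiff resides in Ashstead, which is not Norston. Met.
  (d) The claim is a tort claim, so this disjunct is met. The carve-out does not apply: the amount in controversy is USD 160,500, above the USD 146,000 ceiling. Satisfied.
  → Jurisdiction lies.
Courts with jurisdiction: the Quenholm Regional Court, the Provincial Court of Ravmont, the Civil Court of Norston — 3 in total.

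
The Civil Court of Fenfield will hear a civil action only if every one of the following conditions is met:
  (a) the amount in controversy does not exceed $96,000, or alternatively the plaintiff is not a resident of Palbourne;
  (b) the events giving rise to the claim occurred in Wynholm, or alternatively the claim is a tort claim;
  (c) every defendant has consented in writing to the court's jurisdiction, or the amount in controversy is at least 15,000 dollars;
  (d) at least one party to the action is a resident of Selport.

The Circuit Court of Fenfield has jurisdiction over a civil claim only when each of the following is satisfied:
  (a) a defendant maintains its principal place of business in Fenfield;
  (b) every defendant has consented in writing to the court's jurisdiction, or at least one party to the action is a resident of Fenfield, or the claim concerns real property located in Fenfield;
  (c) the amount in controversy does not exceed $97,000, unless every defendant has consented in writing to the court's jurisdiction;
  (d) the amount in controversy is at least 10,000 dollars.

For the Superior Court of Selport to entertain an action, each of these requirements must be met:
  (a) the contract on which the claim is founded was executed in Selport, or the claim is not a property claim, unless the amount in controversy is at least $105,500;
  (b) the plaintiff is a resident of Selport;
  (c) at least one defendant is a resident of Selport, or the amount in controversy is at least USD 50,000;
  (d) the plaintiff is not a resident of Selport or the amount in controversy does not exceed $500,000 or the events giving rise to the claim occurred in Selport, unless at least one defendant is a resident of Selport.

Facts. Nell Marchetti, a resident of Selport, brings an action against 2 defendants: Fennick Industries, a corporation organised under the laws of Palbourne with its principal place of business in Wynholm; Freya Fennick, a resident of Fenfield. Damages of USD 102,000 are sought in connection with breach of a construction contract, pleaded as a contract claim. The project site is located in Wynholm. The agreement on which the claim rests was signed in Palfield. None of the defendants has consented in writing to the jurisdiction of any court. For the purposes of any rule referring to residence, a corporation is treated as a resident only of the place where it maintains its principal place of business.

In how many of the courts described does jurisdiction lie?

2

The Civil Court of Fenfield:
  (a) The plaintiff resides in Selport, which is not Palbourne, so this disjunct is met. Satisfied.
  (b) The operative events occurred in Wynholm, so this disjunct is met. Satisfied.
  (c) The amount in controversy is USD 102,000, which meets the $15,000 floor, so one alternative holds. Met.
  (d) Nell Marchetti resides in Selport. Satisfied.
  → Jurisdiction lies.
The Circuit Court of Fenfield:
  (a) The corporate defendant(s) have their principal place of business in Wynholm, not Fenfield. Not satisfied.
  (b) Freya Fennick resides in Fenfield — that alternative is enough. Satisfied.
  (c) The amount in controversy is USD 102,000, above the USD 97,000 ceiling. Nor does the 'unless' clause help: no such written consent has been filed. Condition not met.
  (d) The amount in controversy is USD 102,000, which meets the 10,000 dollars floor. Satisfied.
  → The court lacks jurisdiction.
The Superior Court of Selport:
  (a) The claim is a contract claim, not a property claim, which satisfies one of the alternatives. Satisfied.
  (b) The plaintiff resides in Selport. Condition met.
  (c) The amount in controversy is $102,000, which meets the $50,000 floor, so one alternative holds. Met.
  (d) The amount in controversy is USD 102,000, within the 500,000 dollars ceiling — that alternative is enough. Condition met.
  → Every requirement is satisfied — jurisdiction.
Courts with jurisdiction: the Civil Court of Fenfield, the Superior Court of Selport — 2 in total.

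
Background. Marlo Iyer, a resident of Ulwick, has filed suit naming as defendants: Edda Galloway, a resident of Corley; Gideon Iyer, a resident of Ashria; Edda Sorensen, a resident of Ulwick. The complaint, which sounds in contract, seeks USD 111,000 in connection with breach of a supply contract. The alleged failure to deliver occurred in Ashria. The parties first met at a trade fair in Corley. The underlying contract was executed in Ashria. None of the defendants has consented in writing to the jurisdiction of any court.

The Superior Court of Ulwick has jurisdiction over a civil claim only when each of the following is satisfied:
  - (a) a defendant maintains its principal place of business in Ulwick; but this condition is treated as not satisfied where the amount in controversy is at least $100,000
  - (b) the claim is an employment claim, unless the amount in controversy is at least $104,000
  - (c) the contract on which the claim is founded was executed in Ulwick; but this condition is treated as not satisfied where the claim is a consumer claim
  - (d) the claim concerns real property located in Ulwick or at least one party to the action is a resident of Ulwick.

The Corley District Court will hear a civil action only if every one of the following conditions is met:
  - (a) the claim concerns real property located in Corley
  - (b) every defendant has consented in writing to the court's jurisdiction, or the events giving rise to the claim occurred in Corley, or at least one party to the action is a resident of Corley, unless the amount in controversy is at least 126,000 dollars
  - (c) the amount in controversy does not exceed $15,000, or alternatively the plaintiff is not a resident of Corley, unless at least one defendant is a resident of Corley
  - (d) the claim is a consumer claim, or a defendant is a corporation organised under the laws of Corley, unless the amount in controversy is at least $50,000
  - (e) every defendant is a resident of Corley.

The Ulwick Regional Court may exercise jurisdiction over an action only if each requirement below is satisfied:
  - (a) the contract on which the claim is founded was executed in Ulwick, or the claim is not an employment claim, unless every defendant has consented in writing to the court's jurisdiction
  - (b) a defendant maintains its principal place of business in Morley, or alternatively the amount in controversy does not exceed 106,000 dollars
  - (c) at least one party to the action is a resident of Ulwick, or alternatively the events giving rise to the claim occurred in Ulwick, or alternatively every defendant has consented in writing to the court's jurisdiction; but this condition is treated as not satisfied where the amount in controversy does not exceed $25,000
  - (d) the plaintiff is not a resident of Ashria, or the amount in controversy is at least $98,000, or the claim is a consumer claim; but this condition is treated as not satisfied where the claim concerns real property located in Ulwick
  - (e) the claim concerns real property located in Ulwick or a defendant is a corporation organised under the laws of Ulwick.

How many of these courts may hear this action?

0

The Superior Court of Ulwick:
  (a) No defendant is a corporation. Not satisfied.
  (b) The claim is a contract claim, not an employment claim. But the amount in controversy is $111,000, which meets the USD 104,000 floor, and the 'unless' clause therefore excuses the requirement. Condition met.
  (c) The contract was executed in Ashria, not Ulwick. Fails.
  (d) Marlo Iyer resides in Ulwick, so this disjunct is met. Satisfied.
  → No jurisdiction.
The Corley District Court:
  (a) The claim does not concern real property. Not satisfied.
  (b) Edda Galloway resides in Corley, which satisfies one of the alternatives. Met.
  (c) The plaintiff resides in Ulwick, which is not Corley — that alternative is enough. Met.
  (d) The claim is a contract claim, not a consumer claim; no defendant is a corporation — every alternative fails. But the amount in controversy is 111,000 dollars, which meets the 50,000 dollars floor, and the 'unless' clause therefore excuses the requirement. Satisfied.
  (e) The defendants reside as follows — Edda Galloway in Corley, Gideon Iyer in Ashria, Edda Sorensen in Ulwick — not all in Corley. Not satisfied.
  → At least one condition fails; no jurisdiction.
The Ulwick Regional Court:
  (a) The claim is a contract claim, not an employment claim, which satisfies one of the alternatives. Satisfied.
  (b) No defendant is a corporation; the amount in controversy is 111,000 dollars, above the USD 106,000 ceiling — none of the alternatives is met. Fails.
  (c) Marlo Iyer resides in Ulwick, so one alternative holds. The carve-out does not apply: the amount in controversy is USD 111,000, above the 25,000 dollars ceiling. Satisfied.
  (d) The plaintiff resides in Ulwick, which is not Ashria, so this disjunct is met. And the carve-out is inapplicable — the claim does not concern real property. Condition met.
  (e) The claim does not concern real property; no defendant is a corporation — none of the alternatives is met. Not satisfied.
  → The court lacks jurisdiction.
No court satisfies all of its conditions.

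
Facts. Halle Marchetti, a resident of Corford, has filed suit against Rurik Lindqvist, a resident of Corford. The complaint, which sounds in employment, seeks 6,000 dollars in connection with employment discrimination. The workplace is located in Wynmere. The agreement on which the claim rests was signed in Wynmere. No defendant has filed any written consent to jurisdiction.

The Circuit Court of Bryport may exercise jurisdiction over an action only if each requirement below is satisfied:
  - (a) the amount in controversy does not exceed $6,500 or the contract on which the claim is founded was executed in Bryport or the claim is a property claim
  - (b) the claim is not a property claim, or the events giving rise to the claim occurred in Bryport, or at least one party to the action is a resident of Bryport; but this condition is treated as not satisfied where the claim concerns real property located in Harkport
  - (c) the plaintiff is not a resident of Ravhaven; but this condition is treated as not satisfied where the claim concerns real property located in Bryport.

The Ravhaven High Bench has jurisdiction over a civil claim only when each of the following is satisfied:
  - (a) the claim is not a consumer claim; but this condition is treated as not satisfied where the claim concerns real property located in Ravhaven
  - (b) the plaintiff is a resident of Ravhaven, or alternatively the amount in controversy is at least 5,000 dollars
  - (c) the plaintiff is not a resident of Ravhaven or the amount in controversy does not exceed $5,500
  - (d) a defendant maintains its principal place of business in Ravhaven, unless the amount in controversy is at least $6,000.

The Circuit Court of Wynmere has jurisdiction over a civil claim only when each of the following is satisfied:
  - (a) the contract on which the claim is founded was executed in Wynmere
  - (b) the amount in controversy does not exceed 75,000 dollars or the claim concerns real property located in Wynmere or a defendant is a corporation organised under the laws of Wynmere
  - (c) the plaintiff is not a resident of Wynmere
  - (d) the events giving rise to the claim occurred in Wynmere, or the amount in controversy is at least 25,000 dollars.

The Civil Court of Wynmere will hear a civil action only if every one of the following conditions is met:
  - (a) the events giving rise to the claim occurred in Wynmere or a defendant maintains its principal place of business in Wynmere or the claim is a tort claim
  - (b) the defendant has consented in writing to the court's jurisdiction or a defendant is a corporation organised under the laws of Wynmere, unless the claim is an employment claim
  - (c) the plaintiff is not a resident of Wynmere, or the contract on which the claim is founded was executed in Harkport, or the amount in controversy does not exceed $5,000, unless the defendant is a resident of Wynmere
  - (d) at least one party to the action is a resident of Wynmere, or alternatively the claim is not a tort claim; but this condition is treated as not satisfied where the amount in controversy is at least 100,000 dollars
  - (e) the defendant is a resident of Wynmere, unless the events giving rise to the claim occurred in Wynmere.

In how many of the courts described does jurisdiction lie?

The Circuit Court of Bryport:
  (a) The amount in controversy is 6,000 dollars, within the USD 6,500 ceiling — that alternative is enough. Condition met.
  (b) The claim is an employment claim, not a property claim — that alternative is enough. And the carve-out is inapplicable — the claim does not concern real property. Met.
  (c) The plaintiff resides in Corford, which is not Ravhaven. The exception is not triggered, since the claim does not concern real property. Met.
  → Every requirement is satisfied — jurisdiction.
The Ravhaven High Bench:
  (a) The claim is an employment claim, not a consumer claim. The carve-out does not apply: the claim does not concern real property. Met.
  (b) The amount in controversy is 6,000 dollars, which meets the USD 5,000 floor — that alternative is enough. Satisfied.
  (c) The plaintiff resides in Corford, which is not Ravhaven, so one alternative holds. Met.
  (d) No defendant is a corporation. The proviso rescues it, though: the amount in controversy is USD 6,000, which meets the $6,000 floor. Condition met.
  → Jurisdiction lies.
The Circuit Court of Wynmere:
  (a) The contract was executed in Wynmere. Condition met.
  (b) The amount in controversy is USD 6,000, within the USD 75,000 ceiling, which satisfies one of the alternatives. Satisfied.
  (c) The plaintiff resides in Corford, which is not Wynmere. Satisfied.
  (d) The operative events occurred in Wynmere, so one alternative holds. Condition met.
  → Jurisdiction lies.
The Civil Court of Wynmere:
  (a) The operative events occurred in Wynmere — that alternative is enough. Met.
  (b) No such written consent has been filed; no defendant is a corporation — no alternative holds. The proviso rescues it, though: the claim is an employment claim. Met.
  (c) The plaintiff resides in Corford, which is not Wynmere — that alternative is enough. Met.
  (d) The claim is an employment claim, not a tort claim, so one alternative holds. The carve-out does not apply: the amount in controversy is 6,000 dollars, below the USD 100,000 floor. Satisfied.
  (e) The defendant resides in Corford, not Wynmere. However, the operative events occurred in Wynmere, so the 'unless' proviso supplies this condition. Condition met.
  → The court has jurisdiction.
Courts with jurisdiction: the Circuit Court of Bryport, the Ravhaven High Bench, the Circuit Court of Wynmere, the Civil Court of Wynmere — 4 in total.

4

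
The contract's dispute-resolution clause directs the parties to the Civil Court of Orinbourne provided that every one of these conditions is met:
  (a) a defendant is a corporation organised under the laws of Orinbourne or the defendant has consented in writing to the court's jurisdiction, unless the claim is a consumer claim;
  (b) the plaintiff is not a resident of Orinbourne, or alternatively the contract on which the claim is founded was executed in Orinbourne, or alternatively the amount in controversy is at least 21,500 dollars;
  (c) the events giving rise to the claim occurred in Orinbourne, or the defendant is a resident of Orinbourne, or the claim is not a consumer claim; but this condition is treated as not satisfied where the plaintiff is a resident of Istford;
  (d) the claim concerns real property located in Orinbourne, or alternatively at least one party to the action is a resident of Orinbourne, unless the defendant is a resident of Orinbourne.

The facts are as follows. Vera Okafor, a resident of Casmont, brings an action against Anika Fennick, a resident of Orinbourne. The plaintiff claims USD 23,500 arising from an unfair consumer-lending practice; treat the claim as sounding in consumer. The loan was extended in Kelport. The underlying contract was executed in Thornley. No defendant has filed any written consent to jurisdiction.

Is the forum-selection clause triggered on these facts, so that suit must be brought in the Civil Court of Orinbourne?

Yes

The Civil Court of Orinbourne:
  (a) No defendant is a corporation; no such written consent has been filed — every alternative fails. The proviso rescues it, though: the claim is a consumer claim. Met.
  (b) The plaintiff resides in Casmont, which is not Orinbourne — that alternative is enough. Satisfied.
  (c) The defendant resides in Orinbourne — that alternative is enough. The carve-out does not apply: the plaintiff resides in Casmont, not Istford. Satisfied.
  (d) Anika Fennick resides in Orinbourne, which satisfies one of the alternatives. Met.
  → Forum clause is triggered.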